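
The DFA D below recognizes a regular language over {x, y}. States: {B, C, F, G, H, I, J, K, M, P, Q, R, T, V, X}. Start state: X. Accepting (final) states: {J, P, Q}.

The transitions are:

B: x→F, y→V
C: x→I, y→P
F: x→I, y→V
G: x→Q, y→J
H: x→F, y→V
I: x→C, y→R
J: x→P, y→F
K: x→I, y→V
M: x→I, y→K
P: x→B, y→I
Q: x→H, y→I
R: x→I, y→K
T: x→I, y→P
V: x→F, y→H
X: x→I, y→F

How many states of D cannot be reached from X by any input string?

5

BFS from X reaches {B, C, F, H, I, K, P, R, V, X}; the 5 state(s) G, J, M, Q, T are never visited.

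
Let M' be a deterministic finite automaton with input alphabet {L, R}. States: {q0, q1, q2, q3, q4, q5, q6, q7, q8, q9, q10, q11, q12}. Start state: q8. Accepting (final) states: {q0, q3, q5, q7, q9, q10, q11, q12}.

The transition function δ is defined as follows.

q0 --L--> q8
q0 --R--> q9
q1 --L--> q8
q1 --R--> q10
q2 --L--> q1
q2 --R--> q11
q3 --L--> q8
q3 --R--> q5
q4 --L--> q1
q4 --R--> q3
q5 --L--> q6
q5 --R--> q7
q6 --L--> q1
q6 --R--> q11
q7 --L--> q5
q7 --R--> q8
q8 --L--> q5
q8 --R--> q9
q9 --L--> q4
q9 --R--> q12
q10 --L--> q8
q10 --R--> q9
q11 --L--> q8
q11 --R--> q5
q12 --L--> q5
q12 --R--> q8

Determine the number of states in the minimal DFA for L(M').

Reachable states from the start: {q1,q3,q4,q5,q6,q7,q8,q9,q10,q11,q12}. Unreachable: {q0,q2} — drop them.
P0 = {q3,q5,q7,q9,q10,q11,q12} | {q1,q4,q6,q8}.
On input L, block {q3,q5,q7,q9,q10,q11,q12} splits into {q3,q5,q9,q10,q11} and {q7,q12}.
On input R, block {q3,q5,q9,q10,q11} splits into {q3,q10,q11} and {q5,q9}.
On input L, block {q1,q4,q6,q8} splits into {q1,q4,q6} and {q8}.
On input L, block {q1,q4,q6} splits into {q4,q6} and {q1}.
No further refinement is possible. Final partition (6 blocks): {q3,q10,q11} | {q4,q6} | {q7,q12} | {q5,q9} | {q8} | {q1}.

6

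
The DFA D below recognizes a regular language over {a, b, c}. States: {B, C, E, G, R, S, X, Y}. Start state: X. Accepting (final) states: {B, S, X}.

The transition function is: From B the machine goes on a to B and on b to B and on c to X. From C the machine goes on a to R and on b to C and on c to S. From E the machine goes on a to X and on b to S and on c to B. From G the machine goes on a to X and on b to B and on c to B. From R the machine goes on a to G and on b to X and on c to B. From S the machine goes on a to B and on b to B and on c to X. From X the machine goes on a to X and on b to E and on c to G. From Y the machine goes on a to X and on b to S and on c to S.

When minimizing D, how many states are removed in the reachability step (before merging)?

3

No path from X leads to C, R, Y; the other 5 states are all reachable.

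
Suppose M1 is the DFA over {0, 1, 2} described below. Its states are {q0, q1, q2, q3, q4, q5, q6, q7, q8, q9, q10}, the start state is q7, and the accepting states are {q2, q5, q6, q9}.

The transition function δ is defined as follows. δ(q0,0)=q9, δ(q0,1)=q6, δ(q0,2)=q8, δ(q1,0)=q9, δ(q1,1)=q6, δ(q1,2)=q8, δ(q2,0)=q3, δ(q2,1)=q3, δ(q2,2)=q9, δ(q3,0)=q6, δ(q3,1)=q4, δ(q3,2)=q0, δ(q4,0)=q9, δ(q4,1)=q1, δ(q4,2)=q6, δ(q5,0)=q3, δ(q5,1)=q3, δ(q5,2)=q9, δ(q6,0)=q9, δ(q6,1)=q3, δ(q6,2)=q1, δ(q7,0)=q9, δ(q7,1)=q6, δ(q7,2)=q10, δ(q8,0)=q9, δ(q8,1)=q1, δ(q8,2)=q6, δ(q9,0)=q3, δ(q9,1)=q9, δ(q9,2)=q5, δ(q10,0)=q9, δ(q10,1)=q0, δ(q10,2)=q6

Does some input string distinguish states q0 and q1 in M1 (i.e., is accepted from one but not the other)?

No

Reachable states from the start: {q0,q1,q3,q4,q5,q6,q7,q8,q9,q10}. Unreachable: {q2} — drop them.
P0 = {q5,q6,q9} | {q0,q1,q3,q4,q7,q8,q10}.
Refine {q5,q6,q9} on symbol 0: members go to different blocks, giving {q5,q9} and {q6}.
Split {q5,q9} by δ(·,1) → {q5} and {q9}.
On input 0, block {q0,q1,q3,q4,q7,q8,q10} splits into {q0,q1,q4,q7,q8,q10} and {q3}.
Split {q0,q1,q4,q7,q8,q10} by δ(·,1) → {q0,q1,q7} and {q4,q8,q10}.
The partition is now stable with 6 blocks: {q5} | {q0,q1,q7} | {q6} | {q9} | {q3} | {q4,q8,q10}.
q0 and q1 lie in the same block of the stable partition, so they are equivalent — no string distinguishes them.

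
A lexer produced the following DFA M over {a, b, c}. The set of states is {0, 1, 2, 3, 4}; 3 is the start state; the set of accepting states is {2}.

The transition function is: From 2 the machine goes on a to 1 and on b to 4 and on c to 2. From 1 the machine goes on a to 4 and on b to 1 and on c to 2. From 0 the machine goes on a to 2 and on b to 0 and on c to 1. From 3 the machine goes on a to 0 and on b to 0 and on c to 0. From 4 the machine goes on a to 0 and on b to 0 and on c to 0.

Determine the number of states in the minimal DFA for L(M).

All states are reachable from the start state.
Start with accepting vs non-accepting: {2} | {0,1,3,4}.
On input a, block {0,1,3,4} splits into {1,3,4} and {0}.
Refine {1,3,4} on symbol a: members go to different blocks, giving {3,4} and {1}.
No further refinement is possible. Final partition (4 blocks): {2} | {3,4} | {0} | {1}.

4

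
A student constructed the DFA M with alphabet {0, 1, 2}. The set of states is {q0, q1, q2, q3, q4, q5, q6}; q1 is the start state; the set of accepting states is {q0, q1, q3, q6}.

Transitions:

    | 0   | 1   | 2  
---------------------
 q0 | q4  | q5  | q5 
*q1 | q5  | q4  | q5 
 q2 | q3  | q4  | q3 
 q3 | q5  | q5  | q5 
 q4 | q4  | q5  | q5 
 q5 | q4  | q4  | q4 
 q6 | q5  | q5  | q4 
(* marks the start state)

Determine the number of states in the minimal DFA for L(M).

Reachable states from the start: {q1,q4,q5}. Unreachable: {q0,q2,q3,q6} — drop them.
Start with accepting vs non-accepting: {q1} | {q4,q5}.
Stable partition: {q1} | {q4,q5} — 2 equivalence classes.

2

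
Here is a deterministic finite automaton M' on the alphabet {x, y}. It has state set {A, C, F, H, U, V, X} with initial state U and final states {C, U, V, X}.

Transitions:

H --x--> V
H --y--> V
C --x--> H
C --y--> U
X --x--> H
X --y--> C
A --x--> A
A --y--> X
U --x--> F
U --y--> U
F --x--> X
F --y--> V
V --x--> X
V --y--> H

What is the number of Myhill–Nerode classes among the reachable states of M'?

First remove the unreachable states {A}; 6 states remain.
P0 = {C,U,V,X} | {F,H}.
On input x, block {C,U,V,X} splits into {C,U,X} and {V}.
On input x, block {F,H} splits into {F} and {H}.
On input x, block {C,U,X} splits into {C,X} and {U}.
On input y, block {C,X} splits into {X} and {C}.
No further refinement is possible. Final partition (6 blocks): {X} | {F} | {V} | {H} | {U} | {C}.

6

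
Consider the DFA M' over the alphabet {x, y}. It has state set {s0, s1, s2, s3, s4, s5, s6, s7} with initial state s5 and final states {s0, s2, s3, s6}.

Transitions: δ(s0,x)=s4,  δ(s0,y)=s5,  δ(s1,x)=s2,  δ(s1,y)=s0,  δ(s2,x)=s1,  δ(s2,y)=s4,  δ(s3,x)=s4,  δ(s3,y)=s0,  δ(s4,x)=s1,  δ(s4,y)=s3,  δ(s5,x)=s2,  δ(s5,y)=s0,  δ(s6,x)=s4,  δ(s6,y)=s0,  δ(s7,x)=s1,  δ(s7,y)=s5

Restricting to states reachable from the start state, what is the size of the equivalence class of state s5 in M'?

2

Reachable states from the start: {s0,s1,s2,s3,s4,s5}. Unreachable: {s6,s7} — drop them.
Initial partition by acceptance: {s0,s2,s3} | {s1,s4,s5}.
Split {s0,s2,s3} by δ(·,y) → {s0,s2} and {s3}.
On input x, block {s1,s4,s5} splits into {s1,s5} and {s4}.
Split {s0,s2} by δ(·,x) → {s0} and {s2}.
The partition is now stable with 5 blocks: {s0} | {s1,s5} | {s3} | {s4} | {s2}.
State s5 belongs to the block {s1,s5}, which has 2 states.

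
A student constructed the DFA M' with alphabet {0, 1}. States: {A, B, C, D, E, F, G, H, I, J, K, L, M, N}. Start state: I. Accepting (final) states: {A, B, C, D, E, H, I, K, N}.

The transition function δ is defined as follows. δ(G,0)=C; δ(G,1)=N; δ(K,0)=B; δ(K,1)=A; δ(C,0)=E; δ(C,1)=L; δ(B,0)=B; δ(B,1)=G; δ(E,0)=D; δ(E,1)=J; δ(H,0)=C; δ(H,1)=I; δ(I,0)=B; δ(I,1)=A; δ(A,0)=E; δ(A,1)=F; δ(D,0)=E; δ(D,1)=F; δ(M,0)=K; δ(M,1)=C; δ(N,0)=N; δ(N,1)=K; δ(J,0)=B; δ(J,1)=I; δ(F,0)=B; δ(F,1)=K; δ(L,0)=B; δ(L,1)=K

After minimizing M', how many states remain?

6

Reachable states from the start: {A,B,C,D,E,F,G,I,J,K,L,N}. Unreachable: {H,M} — drop them.
Start with accepting vs non-accepting: {A,B,C,D,E,I,K,N} | {F,G,J,L}.
Refine {A,B,C,D,E,I,K,N} on symbol 1: members go to different blocks, giving {A,B,C,D,E} and {I,K,N}.
On input 0, block {I,K,N} splits into {I,K} and {N}.
On input 1, block {F,G,J,L} splits into {F,J,L} and {G}.
Refine {A,B,C,D,E} on symbol 1: members go to different blocks, giving {A,C,D,E} and {B}.
The partition is now stable with 6 blocks: {A,C,D,E} | {F,J,L} | {I,K} | {N} | {G} | {B}.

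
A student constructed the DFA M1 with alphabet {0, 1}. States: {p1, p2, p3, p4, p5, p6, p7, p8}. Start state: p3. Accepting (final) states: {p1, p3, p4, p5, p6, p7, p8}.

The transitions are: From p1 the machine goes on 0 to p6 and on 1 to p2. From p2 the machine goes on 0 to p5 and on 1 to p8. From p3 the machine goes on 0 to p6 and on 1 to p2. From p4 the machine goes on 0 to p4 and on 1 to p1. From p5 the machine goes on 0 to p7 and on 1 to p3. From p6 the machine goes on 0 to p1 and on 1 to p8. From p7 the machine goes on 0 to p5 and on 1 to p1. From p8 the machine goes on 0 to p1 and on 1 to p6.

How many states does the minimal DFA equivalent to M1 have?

4

States {p4} cannot be reached from the start state, so discard them.
Start with accepting vs non-accepting: {p1,p3,p5,p6,p7,p8} | {p2}.
Refine {p1,p3,p5,p6,p7,p8} on symbol 1: members go to different blocks, giving {p5,p6,p7,p8} and {p1,p3}.
Refine {p5,p6,p7,p8} on symbol 0: members go to different blocks, giving {p5,p7} and {p6,p8}.
The partition is now stable with 4 blocks: {p5,p7} | {p2} | {p1,p3} | {p6,p8}.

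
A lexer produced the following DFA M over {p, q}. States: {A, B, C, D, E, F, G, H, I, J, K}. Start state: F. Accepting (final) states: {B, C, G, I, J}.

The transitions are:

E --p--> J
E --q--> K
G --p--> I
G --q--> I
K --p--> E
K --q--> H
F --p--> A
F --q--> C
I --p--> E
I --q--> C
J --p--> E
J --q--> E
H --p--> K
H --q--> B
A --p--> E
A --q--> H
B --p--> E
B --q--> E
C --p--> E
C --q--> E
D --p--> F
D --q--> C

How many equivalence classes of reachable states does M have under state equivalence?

4

First remove the unreachable states {D,G,I}; 8 states remain.
P0 = {B,C,J} | {A,E,F,H,K}.
Refine {A,E,F,H,K} on symbol p: members go to different blocks, giving {A,F,H,K} and {E}.
Split {A,F,H,K} by δ(·,p) → {A,K} and {F,H}.
No further refinement is possible. Final partition (4 blocks): {B,C,J} | {A,K} | {E} | {F,H}.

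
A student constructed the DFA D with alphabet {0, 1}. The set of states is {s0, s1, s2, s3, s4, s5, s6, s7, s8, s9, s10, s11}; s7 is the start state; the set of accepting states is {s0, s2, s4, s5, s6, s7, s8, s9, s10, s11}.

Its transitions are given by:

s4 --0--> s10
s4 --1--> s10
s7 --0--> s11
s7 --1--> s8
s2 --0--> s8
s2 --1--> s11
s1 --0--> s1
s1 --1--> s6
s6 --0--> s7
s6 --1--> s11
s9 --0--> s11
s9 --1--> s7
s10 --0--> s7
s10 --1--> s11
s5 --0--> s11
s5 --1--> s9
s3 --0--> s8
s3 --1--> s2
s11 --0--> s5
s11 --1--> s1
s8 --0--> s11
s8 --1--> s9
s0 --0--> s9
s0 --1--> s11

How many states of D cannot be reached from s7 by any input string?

BFS from s7 reaches {s1, s5, s6, s7, s8, s9, s11}; the 5 state(s) s0, s2, s3, s4, s10 are never visited.

5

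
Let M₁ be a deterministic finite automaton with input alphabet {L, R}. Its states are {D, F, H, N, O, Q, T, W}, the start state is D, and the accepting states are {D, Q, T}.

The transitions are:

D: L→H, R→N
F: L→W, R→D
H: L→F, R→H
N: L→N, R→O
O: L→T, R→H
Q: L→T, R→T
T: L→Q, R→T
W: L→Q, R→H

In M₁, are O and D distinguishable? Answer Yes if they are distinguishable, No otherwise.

Yes

All states are reachable from the start state.
Start with accepting vs non-accepting: {D,Q,T} | {F,H,N,O,W}.
On input L, block {D,Q,T} splits into {Q,T} and {D}.
Refine {F,H,N,O,W} on symbol L: members go to different blocks, giving {F,H,N} and {O,W}.
On input L, block {F,H,N} splits into {H,N} and {F}.
Split {H,N} by δ(·,L) → {H} and {N}.
Stable partition: {Q,T} | {H} | {D} | {O,W} | {F} | {N} — 6 equivalence classes.
O and D end up in different blocks, so they are distinguishable. For instance, the string 'ε' is accepted from only D.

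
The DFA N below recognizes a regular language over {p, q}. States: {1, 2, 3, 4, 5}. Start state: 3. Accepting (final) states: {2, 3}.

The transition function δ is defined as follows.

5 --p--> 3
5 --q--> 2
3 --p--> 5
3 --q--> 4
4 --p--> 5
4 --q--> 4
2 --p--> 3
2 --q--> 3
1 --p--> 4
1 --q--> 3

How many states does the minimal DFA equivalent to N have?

Reachable states from the start: {2,3,4,5}. Unreachable: {1} — drop them.
P0 = {2,3} | {4,5}.
Split {2,3} by δ(·,p) → {2} and {3}.
On input p, block {4,5} splits into {4} and {5}.
The partition is now stable with 4 blocks: {2} | {4} | {3} | {5}.

4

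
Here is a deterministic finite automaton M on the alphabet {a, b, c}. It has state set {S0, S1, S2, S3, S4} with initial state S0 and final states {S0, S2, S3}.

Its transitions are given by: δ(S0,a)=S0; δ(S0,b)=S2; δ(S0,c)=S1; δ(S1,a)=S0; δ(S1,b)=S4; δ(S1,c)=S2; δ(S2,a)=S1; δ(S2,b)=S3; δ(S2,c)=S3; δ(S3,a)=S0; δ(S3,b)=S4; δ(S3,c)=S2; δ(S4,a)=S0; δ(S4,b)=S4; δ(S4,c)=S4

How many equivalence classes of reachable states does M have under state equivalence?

Every state is reachable, so we keep all 5.
Start with accepting vs non-accepting: {S0,S2,S3} | {S1,S4}.
Refine {S0,S2,S3} on symbol a: members go to different blocks, giving {S0,S3} and {S2}.
Split {S0,S3} by δ(·,b) → {S0} and {S3}.
On input c, block {S1,S4} splits into {S1} and {S4}.
The partition is now stable with 5 blocks: {S0} | {S1} | {S2} | {S3} | {S4}.

5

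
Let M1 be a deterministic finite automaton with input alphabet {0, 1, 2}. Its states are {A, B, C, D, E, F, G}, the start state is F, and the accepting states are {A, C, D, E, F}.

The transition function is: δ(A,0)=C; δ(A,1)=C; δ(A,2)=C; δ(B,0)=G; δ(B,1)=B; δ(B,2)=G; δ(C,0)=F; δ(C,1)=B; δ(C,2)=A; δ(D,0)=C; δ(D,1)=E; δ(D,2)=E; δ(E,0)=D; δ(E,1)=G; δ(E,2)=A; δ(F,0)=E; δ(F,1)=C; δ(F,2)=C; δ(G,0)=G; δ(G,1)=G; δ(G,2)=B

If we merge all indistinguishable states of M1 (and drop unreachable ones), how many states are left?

3

All states are reachable from the start state.
Initial partition by acceptance: {A,C,D,E,F} | {B,G}.
Refine {A,C,D,E,F} on symbol 1: members go to different blocks, giving {A,D,F} and {C,E}.
No further refinement is possible. Final partition (3 blocks): {A,D,F} | {B,G} | {C,E}.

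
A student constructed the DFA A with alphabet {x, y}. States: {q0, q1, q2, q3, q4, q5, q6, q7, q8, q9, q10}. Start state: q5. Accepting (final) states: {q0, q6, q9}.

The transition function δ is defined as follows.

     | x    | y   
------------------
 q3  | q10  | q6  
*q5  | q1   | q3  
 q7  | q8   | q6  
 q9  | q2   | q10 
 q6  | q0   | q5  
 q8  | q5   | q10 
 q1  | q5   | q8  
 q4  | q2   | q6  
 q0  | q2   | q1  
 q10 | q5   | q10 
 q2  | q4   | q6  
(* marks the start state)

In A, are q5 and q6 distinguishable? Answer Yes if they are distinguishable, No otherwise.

States {q7,q9} cannot be reached from the start state, so discard them.
Initial partition by acceptance: {q0,q6} | {q1,q2,q3,q4,q5,q8,q10}.
On input x, block {q0,q6} splits into {q0} and {q6}.
Split {q1,q2,q3,q4,q5,q8,q10} by δ(·,y) → {q1,q5,q8,q10} and {q2,q3,q4}.
Refine {q1,q5,q8,q10} on symbol y: members go to different blocks, giving {q1,q8,q10} and {q5}.
Refine {q2,q3,q4} on symbol x: members go to different blocks, giving {q2,q4} and {q3}.
No further refinement is possible. Final partition (6 blocks): {q0} | {q1,q8,q10} | {q6} | {q2,q4} | {q5} | {q3}.
q5 and q6 end up in different blocks, so they are distinguishable. For instance, the string 'ε' is accepted from only q6.

Yes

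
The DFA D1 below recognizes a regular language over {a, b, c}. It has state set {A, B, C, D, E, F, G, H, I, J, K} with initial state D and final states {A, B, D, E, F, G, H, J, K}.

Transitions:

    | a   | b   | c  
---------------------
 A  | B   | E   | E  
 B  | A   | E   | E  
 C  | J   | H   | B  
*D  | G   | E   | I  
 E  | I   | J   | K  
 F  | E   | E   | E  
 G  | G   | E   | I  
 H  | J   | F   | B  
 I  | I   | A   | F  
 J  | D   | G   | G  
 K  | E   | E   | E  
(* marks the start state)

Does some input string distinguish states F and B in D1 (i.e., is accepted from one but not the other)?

Yes

Reachable states from the start: {A,B,D,E,F,G,I,J,K}. Unreachable: {C,H} — drop them.
Initial partition by acceptance: {A,B,D,E,F,G,J,K} | {I}.
Split {A,B,D,E,F,G,J,K} by δ(·,a) → {A,B,D,F,G,J,K} and {E}.
Refine {A,B,D,F,G,J,K} on symbol a: members go to different blocks, giving {A,B,D,G,J} and {F,K}.
Refine {A,B,D,G,J} on symbol b: members go to different blocks, giving {A,B,D,G} and {J}.
On input c, block {A,B,D,G} splits into {A,B} and {D,G}.
No further refinement is possible. Final partition (6 blocks): {A,B} | {I} | {E} | {F,K} | {J} | {D,G}.
F and B end up in different blocks, so they are distinguishable. For instance, the string 'aa' is accepted from only B.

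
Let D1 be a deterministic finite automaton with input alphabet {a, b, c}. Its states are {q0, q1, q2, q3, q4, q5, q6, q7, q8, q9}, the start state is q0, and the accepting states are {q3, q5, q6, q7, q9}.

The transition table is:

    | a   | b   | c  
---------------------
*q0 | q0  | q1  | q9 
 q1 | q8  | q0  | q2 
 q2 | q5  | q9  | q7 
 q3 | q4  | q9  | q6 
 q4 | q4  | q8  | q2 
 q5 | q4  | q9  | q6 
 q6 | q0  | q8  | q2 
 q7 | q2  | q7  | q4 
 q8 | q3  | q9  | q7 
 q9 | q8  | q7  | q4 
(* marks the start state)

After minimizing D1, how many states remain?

7

All states are reachable from the start state.
Start with accepting vs non-accepting: {q3,q5,q6,q7,q9} | {q0,q1,q2,q4,q8}.
Split {q3,q5,q6,q7,q9} by δ(·,b) → {q3,q5,q7,q9} and {q6}.
On input c, block {q3,q5,q7,q9} splits into {q3,q5} and {q7,q9}.
Refine {q0,q1,q2,q4,q8} on symbol a: members go to different blocks, giving {q0,q1,q4} and {q2,q8}.
Refine {q0,q1,q4} on symbol a: members go to different blocks, giving {q0,q4} and {q1}.
On input b, block {q0,q4} splits into {q0} and {q4}.
No further refinement is possible. Final partition (7 blocks): {q3,q5} | {q0} | {q6} | {q7,q9} | {q2,q8} | {q1} | {q4}.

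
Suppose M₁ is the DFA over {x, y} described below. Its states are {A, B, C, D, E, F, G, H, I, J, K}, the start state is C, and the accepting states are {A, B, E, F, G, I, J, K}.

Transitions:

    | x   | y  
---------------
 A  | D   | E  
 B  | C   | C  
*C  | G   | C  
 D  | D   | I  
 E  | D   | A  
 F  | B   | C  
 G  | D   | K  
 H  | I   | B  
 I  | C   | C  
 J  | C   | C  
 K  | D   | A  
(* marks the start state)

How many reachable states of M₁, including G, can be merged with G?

First remove the unreachable states {B,F,H,J}; 7 states remain.
Start with accepting vs non-accepting: {A,E,G,I,K} | {C,D}.
On input y, block {A,E,G,I,K} splits into {A,E,G,K} and {I}.
Split {C,D} by δ(·,x) → {C} and {D}.
The partition is now stable with 4 blocks: {A,E,G,K} | {C} | {I} | {D}.
State G belongs to the block {A,E,G,K}, which has 4 states.

4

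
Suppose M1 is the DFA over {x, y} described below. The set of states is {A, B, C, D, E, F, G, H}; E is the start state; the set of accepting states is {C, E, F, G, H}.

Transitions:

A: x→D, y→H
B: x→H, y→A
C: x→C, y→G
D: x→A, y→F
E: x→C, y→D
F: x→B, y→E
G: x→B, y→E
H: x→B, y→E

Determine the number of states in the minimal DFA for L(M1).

5

All states are reachable from the start state.
Initial partition by acceptance: {C,E,F,G,H} | {A,B,D}.
Refine {C,E,F,G,H} on symbol x: members go to different blocks, giving {F,G,H} and {C,E}.
On input x, block {A,B,D} splits into {A,D} and {B}.
On input y, block {C,E} splits into {C} and {E}.
The partition is now stable with 5 blocks: {F,G,H} | {A,D} | {C} | {B} | {E}.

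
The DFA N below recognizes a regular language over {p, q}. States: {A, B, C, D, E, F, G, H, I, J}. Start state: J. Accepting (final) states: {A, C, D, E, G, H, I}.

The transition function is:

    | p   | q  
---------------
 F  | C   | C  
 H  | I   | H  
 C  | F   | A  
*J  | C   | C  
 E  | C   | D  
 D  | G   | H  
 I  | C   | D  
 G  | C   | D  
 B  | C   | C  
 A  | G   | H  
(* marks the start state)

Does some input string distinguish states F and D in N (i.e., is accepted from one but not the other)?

Yes

First remove the unreachable states {B,E}; 8 states remain.
P0 = {A,C,D,G,H,I} | {F,J}.
Refine {A,C,D,G,H,I} on symbol p: members go to different blocks, giving {A,D,G,H,I} and {C}.
Refine {A,D,G,H,I} on symbol p: members go to different blocks, giving {A,D,H} and {G,I}.
Stable partition: {A,D,H} | {F,J} | {C} | {G,I} — 4 equivalence classes.
F and D end up in different blocks, so they are distinguishable. For instance, the string 'ε' is accepted from only D.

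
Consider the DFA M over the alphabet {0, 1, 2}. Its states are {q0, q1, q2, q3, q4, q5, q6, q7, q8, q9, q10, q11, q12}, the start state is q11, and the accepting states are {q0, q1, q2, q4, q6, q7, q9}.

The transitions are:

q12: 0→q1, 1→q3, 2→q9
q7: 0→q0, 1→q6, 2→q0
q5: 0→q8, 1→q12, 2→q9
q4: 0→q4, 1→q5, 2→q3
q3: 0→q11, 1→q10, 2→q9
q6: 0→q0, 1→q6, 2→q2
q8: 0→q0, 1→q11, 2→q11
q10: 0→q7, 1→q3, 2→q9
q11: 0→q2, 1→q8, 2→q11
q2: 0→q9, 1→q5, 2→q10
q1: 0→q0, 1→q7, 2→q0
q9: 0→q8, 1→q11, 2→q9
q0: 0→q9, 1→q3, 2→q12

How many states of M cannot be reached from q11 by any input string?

BFS from q11 reaches {q0, q1, q2, q3, q5, q6, q7, q8, q9, q10, q11, q12}; the 1 state(s) q4 are never visited.

1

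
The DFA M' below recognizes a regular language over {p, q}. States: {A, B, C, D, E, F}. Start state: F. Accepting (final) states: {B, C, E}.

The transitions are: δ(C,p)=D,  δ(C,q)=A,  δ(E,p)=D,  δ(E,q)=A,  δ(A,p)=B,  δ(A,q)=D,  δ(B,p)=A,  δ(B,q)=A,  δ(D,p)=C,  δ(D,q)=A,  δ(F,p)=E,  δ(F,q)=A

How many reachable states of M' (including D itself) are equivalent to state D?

3

Every state is reachable, so we keep all 6.
P0 = {B,C,E} | {A,D,F}.
No further refinement is possible. Final partition (2 blocks): {B,C,E} | {A,D,F}.
State D belongs to the block {A,D,F}, which has 3 states.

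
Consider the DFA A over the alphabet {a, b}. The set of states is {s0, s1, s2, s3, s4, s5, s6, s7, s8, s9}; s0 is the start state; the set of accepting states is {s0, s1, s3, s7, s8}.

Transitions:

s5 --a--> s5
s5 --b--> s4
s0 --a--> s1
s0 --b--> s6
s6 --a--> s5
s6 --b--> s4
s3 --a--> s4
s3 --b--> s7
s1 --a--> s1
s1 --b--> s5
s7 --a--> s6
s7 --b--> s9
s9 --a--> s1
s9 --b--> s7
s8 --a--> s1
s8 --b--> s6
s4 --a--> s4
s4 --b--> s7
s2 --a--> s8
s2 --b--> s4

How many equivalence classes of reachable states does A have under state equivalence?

First remove the unreachable states {s2,s3,s8}; 7 states remain.
Initial partition by acceptance: {s0,s1,s7} | {s4,s5,s6,s9}.
Split {s0,s1,s7} by δ(·,a) → {s0,s1} and {s7}.
Refine {s4,s5,s6,s9} on symbol a: members go to different blocks, giving {s4,s5,s6} and {s9}.
Refine {s4,s5,s6} on symbol b: members go to different blocks, giving {s5,s6} and {s4}.
Stable partition: {s0,s1} | {s5,s6} | {s7} | {s9} | {s4} — 5 equivalence classes.

5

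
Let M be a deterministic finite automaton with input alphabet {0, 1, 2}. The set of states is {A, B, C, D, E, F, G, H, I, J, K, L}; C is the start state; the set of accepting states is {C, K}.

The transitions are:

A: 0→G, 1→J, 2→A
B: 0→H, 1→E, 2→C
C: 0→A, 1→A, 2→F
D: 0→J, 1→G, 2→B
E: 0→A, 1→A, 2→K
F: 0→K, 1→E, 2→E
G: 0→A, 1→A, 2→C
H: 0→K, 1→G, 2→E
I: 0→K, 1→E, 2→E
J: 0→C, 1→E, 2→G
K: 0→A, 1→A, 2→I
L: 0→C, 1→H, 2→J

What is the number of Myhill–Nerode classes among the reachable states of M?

First remove the unreachable states {B,D,H,L}; 8 states remain.
Start with accepting vs non-accepting: {C,K} | {A,E,F,G,I,J}.
On input 0, block {A,E,F,G,I,J} splits into {A,E,G} and {F,I,J}.
On input 1, block {A,E,G} splits into {E,G} and {A}.
No further refinement is possible. Final partition (4 blocks): {C,K} | {E,G} | {F,I,J} | {A}.

4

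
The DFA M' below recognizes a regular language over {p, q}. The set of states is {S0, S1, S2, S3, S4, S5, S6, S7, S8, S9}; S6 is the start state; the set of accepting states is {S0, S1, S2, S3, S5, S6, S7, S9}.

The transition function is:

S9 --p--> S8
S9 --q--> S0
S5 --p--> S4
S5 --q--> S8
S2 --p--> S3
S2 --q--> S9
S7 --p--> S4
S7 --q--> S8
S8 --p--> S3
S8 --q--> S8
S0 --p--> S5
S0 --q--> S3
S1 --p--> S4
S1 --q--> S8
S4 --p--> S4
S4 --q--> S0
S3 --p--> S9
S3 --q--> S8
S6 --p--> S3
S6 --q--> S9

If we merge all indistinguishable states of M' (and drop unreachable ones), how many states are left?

7

First remove the unreachable states {S1,S2,S7}; 7 states remain.
Initial partition by acceptance: {S0,S3,S5,S6,S9} | {S4,S8}.
Refine {S0,S3,S5,S6,S9} on symbol p: members go to different blocks, giving {S0,S3,S6} and {S5,S9}.
On input p, block {S0,S3,S6} splits into {S0,S3} and {S6}.
On input q, block {S0,S3} splits into {S0} and {S3}.
Split {S4,S8} by δ(·,p) → {S4} and {S8}.
On input p, block {S5,S9} splits into {S5} and {S9}.
The partition is now stable with 7 blocks: {S0} | {S4} | {S5} | {S6} | {S3} | {S8} | {S9}.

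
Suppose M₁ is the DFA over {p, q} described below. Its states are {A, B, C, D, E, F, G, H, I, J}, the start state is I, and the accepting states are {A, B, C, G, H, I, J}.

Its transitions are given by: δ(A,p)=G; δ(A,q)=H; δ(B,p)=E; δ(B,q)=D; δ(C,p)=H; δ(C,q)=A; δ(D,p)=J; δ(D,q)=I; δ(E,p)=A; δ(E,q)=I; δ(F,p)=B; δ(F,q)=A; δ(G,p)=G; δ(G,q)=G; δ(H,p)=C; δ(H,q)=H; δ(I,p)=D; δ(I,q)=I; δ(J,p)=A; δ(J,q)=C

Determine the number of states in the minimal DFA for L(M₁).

States {B,E,F} cannot be reached from the start state, so discard them.
P0 = {A,C,G,H,I,J} | {D}.
Refine {A,C,G,H,I,J} on symbol p: members go to different blocks, giving {A,C,G,H,J} and {I}.
Stable partition: {A,C,G,H,J} | {D} | {I} — 3 equivalence classes.

3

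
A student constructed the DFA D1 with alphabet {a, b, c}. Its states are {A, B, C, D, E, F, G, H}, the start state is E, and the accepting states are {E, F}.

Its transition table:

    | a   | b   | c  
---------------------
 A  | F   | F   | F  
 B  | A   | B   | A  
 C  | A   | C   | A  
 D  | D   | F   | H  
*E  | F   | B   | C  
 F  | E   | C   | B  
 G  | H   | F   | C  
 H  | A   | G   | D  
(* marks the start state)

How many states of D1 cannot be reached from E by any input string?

Starting at E and following transitions, the reachable set is {A, B, C, E, F}. That leaves D, G, H unreachable — 3 in total.

3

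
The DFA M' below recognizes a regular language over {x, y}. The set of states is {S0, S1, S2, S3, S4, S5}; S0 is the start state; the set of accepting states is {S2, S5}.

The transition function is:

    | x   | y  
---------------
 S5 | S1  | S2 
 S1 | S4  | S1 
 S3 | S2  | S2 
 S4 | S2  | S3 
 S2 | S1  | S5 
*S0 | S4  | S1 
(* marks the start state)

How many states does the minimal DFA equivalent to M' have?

4

All states are reachable from the start state.
Initial partition by acceptance: {S2,S5} | {S0,S1,S3,S4}.
On input x, block {S0,S1,S3,S4} splits into {S0,S1} and {S3,S4}.
Refine {S3,S4} on symbol y: members go to different blocks, giving {S3} and {S4}.
The partition is now stable with 4 blocks: {S2,S5} | {S0,S1} | {S3} | {S4}.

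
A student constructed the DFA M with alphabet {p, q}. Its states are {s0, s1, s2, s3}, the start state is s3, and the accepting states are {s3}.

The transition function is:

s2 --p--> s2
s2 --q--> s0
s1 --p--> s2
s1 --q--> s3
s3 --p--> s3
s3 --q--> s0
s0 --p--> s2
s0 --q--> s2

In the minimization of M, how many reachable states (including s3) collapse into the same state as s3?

1

Reachable states from the start: {s0,s2,s3}. Unreachable: {s1} — drop them.
Start with accepting vs non-accepting: {s3} | {s0,s2}.
Stable partition: {s3} | {s0,s2} — 2 equivalence classes.
State s3 belongs to the block {s3}, which has 1 states.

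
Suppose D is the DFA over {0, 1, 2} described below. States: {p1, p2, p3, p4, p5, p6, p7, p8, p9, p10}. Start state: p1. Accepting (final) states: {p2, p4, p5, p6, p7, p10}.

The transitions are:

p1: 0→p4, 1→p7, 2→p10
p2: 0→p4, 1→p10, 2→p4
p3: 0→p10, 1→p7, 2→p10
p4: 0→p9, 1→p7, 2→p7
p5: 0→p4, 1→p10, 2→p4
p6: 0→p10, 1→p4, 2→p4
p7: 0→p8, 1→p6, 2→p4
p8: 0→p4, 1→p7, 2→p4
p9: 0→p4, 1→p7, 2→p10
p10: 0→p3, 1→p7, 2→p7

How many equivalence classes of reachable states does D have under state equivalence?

4

Reachable states from the start: {p1,p3,p4,p6,p7,p8,p9,p10}. Unreachable: {p2,p5} — drop them.
P0 = {p4,p6,p7,p10} | {p1,p3,p8,p9}.
Split {p4,p6,p7,p10} by δ(·,0) → {p4,p7,p10} and {p6}.
On input 1, block {p4,p7,p10} splits into {p4,p10} and {p7}.
Stable partition: {p4,p10} | {p1,p3,p8,p9} | {p6} | {p7} — 4 equivalence classes.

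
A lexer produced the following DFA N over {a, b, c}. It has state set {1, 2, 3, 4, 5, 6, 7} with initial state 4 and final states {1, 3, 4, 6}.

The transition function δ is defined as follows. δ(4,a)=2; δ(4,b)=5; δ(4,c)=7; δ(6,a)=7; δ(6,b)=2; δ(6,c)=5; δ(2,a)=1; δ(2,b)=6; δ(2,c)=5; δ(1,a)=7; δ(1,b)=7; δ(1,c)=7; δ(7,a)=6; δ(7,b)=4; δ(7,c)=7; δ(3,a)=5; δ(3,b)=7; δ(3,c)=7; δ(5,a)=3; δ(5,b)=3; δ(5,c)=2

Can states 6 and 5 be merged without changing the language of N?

All states are reachable from the start state.
Start with accepting vs non-accepting: {1,3,4,6} | {2,5,7}.
Stable partition: {1,3,4,6} | {2,5,7} — 2 equivalence classes.
6 and 5 end up in different blocks, so they are distinguishable. For instance, the string 'ε' is accepted from only 6.

No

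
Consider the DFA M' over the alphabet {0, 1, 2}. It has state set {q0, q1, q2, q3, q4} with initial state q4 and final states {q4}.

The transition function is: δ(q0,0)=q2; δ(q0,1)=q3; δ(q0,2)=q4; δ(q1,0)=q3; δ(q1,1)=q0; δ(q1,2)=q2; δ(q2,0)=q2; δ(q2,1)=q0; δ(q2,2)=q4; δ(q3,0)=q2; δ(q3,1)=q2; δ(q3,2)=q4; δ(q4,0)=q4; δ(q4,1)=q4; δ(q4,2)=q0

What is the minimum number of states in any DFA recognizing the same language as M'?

First remove the unreachable states {q1}; 4 states remain.
Start with accepting vs non-accepting: {q4} | {q0,q2,q3}.
No further refinement is possible. Final partition (2 blocks): {q4} | {q0,q2,q3}.

2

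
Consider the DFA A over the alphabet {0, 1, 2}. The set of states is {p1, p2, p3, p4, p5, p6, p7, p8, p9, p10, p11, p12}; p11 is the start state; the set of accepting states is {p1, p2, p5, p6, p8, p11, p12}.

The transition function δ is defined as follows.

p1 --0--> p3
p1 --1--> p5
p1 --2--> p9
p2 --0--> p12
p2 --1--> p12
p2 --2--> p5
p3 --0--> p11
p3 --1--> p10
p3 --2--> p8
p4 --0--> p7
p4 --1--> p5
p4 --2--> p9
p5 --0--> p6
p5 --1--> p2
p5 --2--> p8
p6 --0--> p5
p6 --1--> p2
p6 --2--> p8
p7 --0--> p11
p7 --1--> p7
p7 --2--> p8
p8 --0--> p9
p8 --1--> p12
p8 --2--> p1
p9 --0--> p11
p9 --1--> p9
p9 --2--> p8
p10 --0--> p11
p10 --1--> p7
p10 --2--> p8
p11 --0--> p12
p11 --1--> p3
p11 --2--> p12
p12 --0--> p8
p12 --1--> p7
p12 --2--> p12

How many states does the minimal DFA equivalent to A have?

7

Reachable states from the start: {p1,p2,p3,p5,p6,p7,p8,p9,p10,p11,p12}. Unreachable: {p4} — drop them.
P0 = {p1,p2,p5,p6,p8,p11,p12} | {p3,p7,p9,p10}.
Split {p1,p2,p5,p6,p8,p11,p12} by δ(·,0) → {p2,p5,p6,p11,p12} and {p1,p8}.
On input 0, block {p2,p5,p6,p11,p12} splits into {p2,p5,p6,p11} and {p12}.
On input 0, block {p2,p5,p6,p11} splits into {p2,p11} and {p5,p6}.
Refine {p2,p11} on symbol 1: members go to different blocks, giving {p2} and {p11}.
Split {p1,p8} by δ(·,1) → {p1} and {p8}.
Stable partition: {p2} | {p3,p7,p9,p10} | {p1} | {p12} | {p5,p6} | {p11} | {p8} — 7 equivalence classes.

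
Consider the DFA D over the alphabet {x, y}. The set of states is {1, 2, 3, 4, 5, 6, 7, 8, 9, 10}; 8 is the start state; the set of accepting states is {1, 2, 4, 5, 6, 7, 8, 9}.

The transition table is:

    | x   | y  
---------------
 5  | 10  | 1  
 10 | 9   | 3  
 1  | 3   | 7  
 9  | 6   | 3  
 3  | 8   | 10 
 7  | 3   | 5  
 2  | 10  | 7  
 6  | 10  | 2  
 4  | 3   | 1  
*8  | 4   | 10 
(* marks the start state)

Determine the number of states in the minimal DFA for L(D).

3

Start with accepting vs non-accepting: {1,2,4,5,6,7,8,9} | {3,10}.
Split {1,2,4,5,6,7,8,9} by δ(·,x) → {1,2,4,5,6,7} and {8,9}.
No further refinement is possible. Final partition (3 blocks): {1,2,4,5,6,7} | {3,10} | {8,9}.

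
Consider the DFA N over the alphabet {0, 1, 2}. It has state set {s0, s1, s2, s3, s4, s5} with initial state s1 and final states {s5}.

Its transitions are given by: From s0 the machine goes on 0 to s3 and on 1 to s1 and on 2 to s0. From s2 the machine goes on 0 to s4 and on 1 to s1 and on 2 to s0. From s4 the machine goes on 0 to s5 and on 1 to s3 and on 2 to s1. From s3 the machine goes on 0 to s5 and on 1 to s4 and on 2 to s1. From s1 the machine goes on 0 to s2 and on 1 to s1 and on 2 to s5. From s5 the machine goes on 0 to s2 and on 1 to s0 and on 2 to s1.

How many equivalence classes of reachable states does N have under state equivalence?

4

Every state is reachable, so we keep all 6.
Start with accepting vs non-accepting: {s5} | {s0,s1,s2,s3,s4}.
On input 0, block {s0,s1,s2,s3,s4} splits into {s0,s1,s2} and {s3,s4}.
On input 0, block {s0,s1,s2} splits into {s0,s2} and {s1}.
Stable partition: {s5} | {s0,s2} | {s3,s4} | {s1} — 4 equivalence classes.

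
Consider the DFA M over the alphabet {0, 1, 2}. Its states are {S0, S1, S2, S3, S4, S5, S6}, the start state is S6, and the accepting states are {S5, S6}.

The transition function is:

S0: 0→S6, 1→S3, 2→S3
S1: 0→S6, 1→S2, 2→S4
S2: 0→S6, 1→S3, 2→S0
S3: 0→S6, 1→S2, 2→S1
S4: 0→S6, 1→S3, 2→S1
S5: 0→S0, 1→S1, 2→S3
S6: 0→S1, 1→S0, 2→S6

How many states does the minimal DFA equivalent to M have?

First remove the unreachable states {S5}; 6 states remain.
Start with accepting vs non-accepting: {S6} | {S0,S1,S2,S3,S4}.
The partition is now stable with 2 blocks: {S6} | {S0,S1,S2,S3,S4}.

2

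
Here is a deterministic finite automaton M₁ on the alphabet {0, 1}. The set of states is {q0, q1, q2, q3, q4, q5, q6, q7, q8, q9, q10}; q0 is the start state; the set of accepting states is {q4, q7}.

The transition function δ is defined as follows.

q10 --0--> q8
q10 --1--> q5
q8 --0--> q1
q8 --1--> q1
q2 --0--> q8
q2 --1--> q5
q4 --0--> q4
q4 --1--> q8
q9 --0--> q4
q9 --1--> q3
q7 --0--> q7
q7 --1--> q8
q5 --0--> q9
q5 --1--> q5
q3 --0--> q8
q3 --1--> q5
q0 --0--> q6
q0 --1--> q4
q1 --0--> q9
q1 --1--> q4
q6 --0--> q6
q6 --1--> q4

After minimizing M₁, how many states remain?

7

Reachable states from the start: {q0,q1,q3,q4,q5,q6,q8,q9}. Unreachable: {q2,q7,q10} — drop them.
P0 = {q4} | {q0,q1,q3,q5,q6,q8,q9}.
On input 0, block {q0,q1,q3,q5,q6,q8,q9} splits into {q0,q1,q3,q5,q6,q8} and {q9}.
Refine {q0,q1,q3,q5,q6,q8} on symbol 0: members go to different blocks, giving {q0,q3,q6,q8} and {q1,q5}.
Split {q0,q3,q6,q8} by δ(·,0) → {q0,q3,q6} and {q8}.
On input 0, block {q0,q3,q6} splits into {q0,q6} and {q3}.
Refine {q1,q5} on symbol 1: members go to different blocks, giving {q1} and {q5}.
The partition is now stable with 7 blocks: {q4} | {q0,q6} | {q9} | {q1} | {q8} | {q3} | {q5}.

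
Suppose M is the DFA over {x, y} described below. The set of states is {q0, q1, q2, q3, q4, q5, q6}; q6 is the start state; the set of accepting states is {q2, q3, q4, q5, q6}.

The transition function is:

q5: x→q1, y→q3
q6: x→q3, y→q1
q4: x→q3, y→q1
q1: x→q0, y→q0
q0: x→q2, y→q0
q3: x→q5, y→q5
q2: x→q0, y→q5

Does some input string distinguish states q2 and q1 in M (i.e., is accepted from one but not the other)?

States {q4} cannot be reached from the start state, so discard them.
P0 = {q2,q3,q5,q6} | {q0,q1}.
Refine {q2,q3,q5,q6} on symbol x: members go to different blocks, giving {q2,q5} and {q3,q6}.
On input y, block {q2,q5} splits into {q2} and {q5}.
Split {q0,q1} by δ(·,x) → {q0} and {q1}.
Refine {q3,q6} on symbol x: members go to different blocks, giving {q3} and {q6}.
The partition is now stable with 6 blocks: {q2} | {q0} | {q3} | {q5} | {q1} | {q6}.
q2 and q1 end up in different blocks, so they are distinguishable. For instance, the string 'ε' is accepted from only q2.

Yes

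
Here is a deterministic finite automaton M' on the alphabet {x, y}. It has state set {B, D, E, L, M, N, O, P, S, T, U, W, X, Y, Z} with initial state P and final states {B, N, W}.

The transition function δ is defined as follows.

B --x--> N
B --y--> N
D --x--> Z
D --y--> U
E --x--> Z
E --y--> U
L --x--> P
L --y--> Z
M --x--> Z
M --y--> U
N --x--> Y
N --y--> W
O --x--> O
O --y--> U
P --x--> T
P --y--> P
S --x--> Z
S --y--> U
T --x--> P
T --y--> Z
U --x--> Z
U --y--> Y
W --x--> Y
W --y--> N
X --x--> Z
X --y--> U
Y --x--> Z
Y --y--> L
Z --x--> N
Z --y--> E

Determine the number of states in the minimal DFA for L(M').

7

States {B,D,M,O,S,X} cannot be reached from the start state, so discard them.
Start with accepting vs non-accepting: {N,W} | {E,L,P,T,U,Y,Z}.
On input x, block {E,L,P,T,U,Y,Z} splits into {E,L,P,T,U,Y} and {Z}.
On input x, block {E,L,P,T,U,Y} splits into {L,P,T} and {E,U,Y}.
Split {L,P,T} by δ(·,y) → {L,T} and {P}.
Refine {E,U,Y} on symbol y: members go to different blocks, giving {E,U} and {Y}.
Refine {E,U} on symbol y: members go to different blocks, giving {E} and {U}.
No further refinement is possible. Final partition (7 blocks): {N,W} | {L,T} | {Z} | {E} | {P} | {Y} | {U}.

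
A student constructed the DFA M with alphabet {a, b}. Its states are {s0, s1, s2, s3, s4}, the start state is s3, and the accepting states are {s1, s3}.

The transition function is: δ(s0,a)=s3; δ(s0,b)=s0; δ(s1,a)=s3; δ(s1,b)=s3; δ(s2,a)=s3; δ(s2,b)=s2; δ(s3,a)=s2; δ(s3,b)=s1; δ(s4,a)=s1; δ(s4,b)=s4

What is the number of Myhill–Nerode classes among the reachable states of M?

3

First remove the unreachable states {s0,s4}; 3 states remain.
Initial partition by acceptance: {s1,s3} | {s2}.
On input a, block {s1,s3} splits into {s1} and {s3}.
The partition is now stable with 3 blocks: {s1} | {s2} | {s3}.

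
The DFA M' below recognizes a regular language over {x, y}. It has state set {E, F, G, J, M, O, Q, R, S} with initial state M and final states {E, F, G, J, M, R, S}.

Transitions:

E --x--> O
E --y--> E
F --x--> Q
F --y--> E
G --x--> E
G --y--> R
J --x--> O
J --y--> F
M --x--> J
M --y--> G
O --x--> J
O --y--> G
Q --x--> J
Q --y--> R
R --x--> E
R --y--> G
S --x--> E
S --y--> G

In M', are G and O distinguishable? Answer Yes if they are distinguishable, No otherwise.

First remove the unreachable states {S}; 8 states remain.
P0 = {E,F,G,J,M,R} | {O,Q}.
On input x, block {E,F,G,J,M,R} splits into {G,M,R} and {E,F,J}.
The partition is now stable with 3 blocks: {G,M,R} | {O,Q} | {E,F,J}.
G and O end up in different blocks, so they are distinguishable. For instance, the string 'ε' is accepted from only G.

Yes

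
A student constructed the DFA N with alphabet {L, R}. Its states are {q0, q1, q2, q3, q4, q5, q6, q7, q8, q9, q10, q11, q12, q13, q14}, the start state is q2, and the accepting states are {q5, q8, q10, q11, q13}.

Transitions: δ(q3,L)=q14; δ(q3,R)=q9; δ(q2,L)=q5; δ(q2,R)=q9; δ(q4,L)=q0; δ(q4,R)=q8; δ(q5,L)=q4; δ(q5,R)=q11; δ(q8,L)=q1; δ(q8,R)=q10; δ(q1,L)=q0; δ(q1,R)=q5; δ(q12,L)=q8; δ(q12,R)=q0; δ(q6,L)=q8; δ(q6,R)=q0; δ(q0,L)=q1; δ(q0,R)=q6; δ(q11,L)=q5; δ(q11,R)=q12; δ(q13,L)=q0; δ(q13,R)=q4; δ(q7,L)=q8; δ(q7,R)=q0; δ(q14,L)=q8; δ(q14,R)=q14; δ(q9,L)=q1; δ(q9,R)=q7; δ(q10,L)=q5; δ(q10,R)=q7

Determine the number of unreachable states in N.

3

No path from q2 leads to q3, q13, q14; the other 12 states are all reachable.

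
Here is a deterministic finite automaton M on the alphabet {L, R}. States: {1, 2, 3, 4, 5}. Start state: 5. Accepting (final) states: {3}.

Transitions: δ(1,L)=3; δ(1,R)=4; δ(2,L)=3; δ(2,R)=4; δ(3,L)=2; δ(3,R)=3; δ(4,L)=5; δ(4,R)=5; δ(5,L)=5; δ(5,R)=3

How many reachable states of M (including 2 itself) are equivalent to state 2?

States {1} cannot be reached from the start state, so discard them.
Initial partition by acceptance: {3} | {2,4,5}.
On input L, block {2,4,5} splits into {4,5} and {2}.
On input R, block {4,5} splits into {4} and {5}.
Stable partition: {3} | {4} | {2} | {5} — 4 equivalence classes.
State 2 belongs to the block {2}, which has 1 states.

1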